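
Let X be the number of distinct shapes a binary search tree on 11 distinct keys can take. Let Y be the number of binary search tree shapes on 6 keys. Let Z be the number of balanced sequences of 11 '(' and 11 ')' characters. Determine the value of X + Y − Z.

132

Binary trees (left/right distinguished) on n nodes are counted by C_n; here n = 11. So X = C_11 = 58786.
There are C_n binary search tree shapes on n keys; with n = 6 that is C_6. So Y = C_6 = 132.
With 11 pairs the number of balanced bracket strings is the Catalan number C_11. So Z = C_11 = 58786.
X + Y − Z = 58786 + 132 − 58786 = 132.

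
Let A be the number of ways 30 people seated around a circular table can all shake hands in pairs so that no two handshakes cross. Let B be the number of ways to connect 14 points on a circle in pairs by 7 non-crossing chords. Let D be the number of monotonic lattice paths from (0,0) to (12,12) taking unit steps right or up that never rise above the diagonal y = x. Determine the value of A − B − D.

Non-crossing handshake pairings of 2n people are counted by C_n; 30 people gives n = 15. So A = C_15 = 9694845.
Pairing 14 circle points by 7 non-crossing chords gives C_7 matchings. So B = C_7 = 429.
Monotone paths in an n×n grid that stay weakly below the diagonal are counted by C_n; here n = 12. So D = C_12 = 208012.
A − B − D = 9694845 − 429 − 208012 = 9486404.

9486404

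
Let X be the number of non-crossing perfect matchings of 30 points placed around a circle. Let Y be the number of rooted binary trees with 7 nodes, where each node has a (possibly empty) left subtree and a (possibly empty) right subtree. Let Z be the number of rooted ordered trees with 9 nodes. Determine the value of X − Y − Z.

9692986

Pairing 30 circle points by 15 non-crossing chords gives C_15 matchings. So X = C_15 = 9694845.
There are C_n binary search tree shapes on n keys; with n = 7 that is C_7. So Y = C_7 = 429.
Rooted ordered (plane) trees on m nodes have m−1 edges and are counted by C_{m−1}; m = 9 gives C_8. So Z = C_8 = 1430.
X − Y − Z = 9694845 − 429 − 1430 = 9692986.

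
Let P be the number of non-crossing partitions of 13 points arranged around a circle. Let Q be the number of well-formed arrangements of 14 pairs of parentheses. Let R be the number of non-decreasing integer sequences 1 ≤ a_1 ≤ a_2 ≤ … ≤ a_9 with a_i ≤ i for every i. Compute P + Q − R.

3412478

Non-crossing partitions of an n-element set are counted by C_n; here n = 13. So P = C_13 = 742900.
Balanced strings of n pairs of brackets are counted by C_n; here n = 14. So Q = C_14 = 2674440.
Such sub-staircase sequences of length n are counted by C_n; here n = 9. So R = C_9 = 4862.
P + Q − R = 742900 + 2674440 − 4862 = 3412478.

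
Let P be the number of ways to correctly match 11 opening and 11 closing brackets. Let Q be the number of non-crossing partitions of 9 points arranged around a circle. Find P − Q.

With 11 pairs the number of balanced bracket strings is the Catalan number C_11. So P = C_11 = 58786.
Non-crossing partitions of an n-element set are counted by C_n; here n = 9. So Q = C_9 = 4862.
P − Q = 58786 − 4862 = 53924.

53924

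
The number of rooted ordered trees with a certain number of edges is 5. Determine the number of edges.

Rooted ordered trees with n edges are counted by C_n; 5 = C_3.

3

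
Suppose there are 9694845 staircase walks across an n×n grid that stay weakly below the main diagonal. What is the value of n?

Such diagonal-avoiding paths in an n×n grid are counted by C_n. Since C_15 = 9694845, the index is 15.

15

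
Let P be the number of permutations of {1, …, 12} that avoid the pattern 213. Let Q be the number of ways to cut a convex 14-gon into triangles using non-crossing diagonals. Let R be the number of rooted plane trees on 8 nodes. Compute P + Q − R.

Permutations of [n] avoiding any single length-3 pattern are counted by C_n; here n = 12. So P = C_12 = 208012.
Triangulations of a convex m-gon are counted by C_{m−2}; with m = 14 this is C_12. So Q = C_12 = 208012.
Rooted ordered (plane) trees on m nodes have m−1 edges and are counted by C_{m−1}; m = 8 gives C_7. So R = C_7 = 429.
P + Q − R = 208012 + 208012 − 429 = 415595.

415595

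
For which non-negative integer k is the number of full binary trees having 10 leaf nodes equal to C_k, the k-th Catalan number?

Full binary trees with 10 leaves have 10−1 = 9 internal nodes, so there are C_9 of them.

9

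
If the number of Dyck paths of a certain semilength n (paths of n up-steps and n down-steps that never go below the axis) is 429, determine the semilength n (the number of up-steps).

7

Dyck paths of semilength n are counted by C_n. Since C_7 = 429, the index is 7.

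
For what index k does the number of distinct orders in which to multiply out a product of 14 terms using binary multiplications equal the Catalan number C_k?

Ways to associate a product of 14 factors correspond to binary trees on 14 leaves, so the count is C_13.

13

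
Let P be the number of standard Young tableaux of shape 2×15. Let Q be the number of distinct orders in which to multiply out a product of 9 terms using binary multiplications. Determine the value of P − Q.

Standard Young tableaux of shape 2×n are counted by C_n; here n = 15. So P = C_15 = 9694845.
Parenthesizations of m factors correspond to full binary trees with m leaves, counted by C_{m−1}; m = 9 gives C_8. So Q = C_8 = 1430.
P − Q = 9694845 − 1430 = 9693415.

9693415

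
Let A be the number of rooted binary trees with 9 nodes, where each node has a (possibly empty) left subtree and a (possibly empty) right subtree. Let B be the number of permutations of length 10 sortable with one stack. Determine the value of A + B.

21658

Binary trees (left/right distinguished) on n nodes are counted by C_n; here n = 9. So A = C_9 = 4862.
Stack-sortable permutations are exactly the 231-avoiding ones, counted by C_n; here n = 10. So B = C_10 = 16796.
A + B = 4862 + 16796 = 21658.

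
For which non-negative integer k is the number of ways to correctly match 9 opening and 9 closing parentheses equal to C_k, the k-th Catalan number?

Balanced strings of n pairs of brackets are counted by C_n; here n = 9.

9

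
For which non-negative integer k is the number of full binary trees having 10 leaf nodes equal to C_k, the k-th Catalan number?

9

Full binary trees with 10 leaves have 10−1 = 9 internal nodes, so there are C_9 of them.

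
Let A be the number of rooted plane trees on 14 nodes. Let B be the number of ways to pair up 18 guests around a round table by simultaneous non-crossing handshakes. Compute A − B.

A rooted plane tree on 14 nodes has 13 edges, and such trees are counted by C_13. So A = C_13 = 742900.
With 18 = 2·9 people, non-crossing handshake pairings are non-crossing perfect matchings on a circle, counted by C_9. So B = C_9 = 4862.
A − B = 742900 − 4862 = 738038.

738038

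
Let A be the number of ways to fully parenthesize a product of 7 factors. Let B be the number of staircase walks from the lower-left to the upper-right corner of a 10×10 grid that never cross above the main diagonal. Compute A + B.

Ways to associate a product of 7 factors correspond to binary trees on 7 leaves, so the count is C_6. So A = C_6 = 132.
Monotone paths in an n×n grid that stay weakly below the diagonal are counted by C_n; here n = 10. So B = C_10 = 16796.
A + B = 132 + 16796 = 16928.

16928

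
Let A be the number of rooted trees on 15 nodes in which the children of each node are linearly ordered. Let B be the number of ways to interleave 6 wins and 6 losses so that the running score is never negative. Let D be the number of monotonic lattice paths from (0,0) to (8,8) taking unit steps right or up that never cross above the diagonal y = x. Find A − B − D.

A rooted plane tree on 15 nodes has 14 edges, and such trees are counted by C_14. So A = C_14 = 2674440.
Ballot sequences with n votes each where one side never trails are Dyck words, counted by C_n; here n = 6. So B = C_6 = 132.
Sub-diagonal monotone paths from (0,0) to (8,8) biject with Dyck paths of semilength 8, giving C_8. So D = C_8 = 1430.
A − B − D = 2674440 − 132 − 1430 = 2672878.

2672878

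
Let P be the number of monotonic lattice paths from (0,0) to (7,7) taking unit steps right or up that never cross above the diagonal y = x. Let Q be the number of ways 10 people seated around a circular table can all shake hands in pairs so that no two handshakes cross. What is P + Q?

471

Sub-diagonal monotone paths from (0,0) to (7,7) biject with Dyck paths of semilength 7, giving C_7. So P = C_7 = 429.
Non-crossing handshake pairings of 2n people are counted by C_n; 10 people gives n = 5. So Q = C_5 = 42.
P + Q = 429 + 42 = 471.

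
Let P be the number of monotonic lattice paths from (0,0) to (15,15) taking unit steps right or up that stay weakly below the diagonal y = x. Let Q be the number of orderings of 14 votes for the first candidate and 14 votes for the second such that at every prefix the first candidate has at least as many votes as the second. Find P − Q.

7020405

Monotone paths in an n×n grid that stay weakly below the diagonal are counted by C_n; here n = 15. So P = C_15 = 9694845.
Reading a vote for the leader as '(' and for the other as ')' turns such a sequence into a balanced string of 14 pairs, so the count is C_14. So Q = C_14 = 2674440.
P − Q = 9694845 − 2674440 = 7020405.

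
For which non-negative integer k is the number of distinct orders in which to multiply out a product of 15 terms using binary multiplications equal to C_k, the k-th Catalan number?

Ways to associate a product of 15 factors correspond to binary trees on 15 leaves, so the count is C_14.

14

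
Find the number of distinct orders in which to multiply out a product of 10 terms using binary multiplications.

4862

Ways to associate a product of 10 factors correspond to binary trees on 10 leaves, so the count is C_9.
C_9 = 4862.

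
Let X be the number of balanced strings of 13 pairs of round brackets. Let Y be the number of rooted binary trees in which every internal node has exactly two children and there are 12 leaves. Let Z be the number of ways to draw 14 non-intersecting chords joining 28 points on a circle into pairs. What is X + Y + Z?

Balanced strings of n pairs of brackets are counted by C_n; here n = 13. So X = C_13 = 742900.
A full binary tree with L leaves has L−1 internal nodes and is counted by C_{L−1}; L = 12 gives C_11. So Y = C_11 = 58786.
Non-crossing perfect matchings of 2n points on a circle are counted by C_n; with 28 points, n = 14. So Z = C_14 = 2674440.
X + Y + Z = 742900 + 58786 + 2674440 = 3476126.

3476126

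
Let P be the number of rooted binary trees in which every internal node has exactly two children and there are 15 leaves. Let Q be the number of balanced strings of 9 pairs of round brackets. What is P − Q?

2669578

A full binary tree with L leaves has L−1 internal nodes and is counted by C_{L−1}; L = 15 gives C_14. So P = C_14 = 2674440.
With 9 pairs the number of balanced bracket strings is the Catalan number C_9. So Q = C_9 = 4862.
P − Q = 2674440 − 4862 = 2669578.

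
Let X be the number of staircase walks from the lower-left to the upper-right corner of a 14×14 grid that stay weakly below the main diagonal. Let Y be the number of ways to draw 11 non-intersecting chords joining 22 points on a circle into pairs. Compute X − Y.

2615654

Sub-diagonal monotone paths from (0,0) to (14,14) biject with Dyck paths of semilength 14, giving C_14. So X = C_14 = 2674440.
Non-crossing perfect matchings of 2n points on a circle are counted by C_n; with 22 points, n = 11. So Y = C_11 = 58786.
X − Y = 2674440 − 58786 = 2615654.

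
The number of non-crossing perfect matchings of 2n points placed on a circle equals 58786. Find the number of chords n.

Non-crossing pairings of 2n points on a circle are counted by C_n. The Catalan number equal to 58786 is C_11.

11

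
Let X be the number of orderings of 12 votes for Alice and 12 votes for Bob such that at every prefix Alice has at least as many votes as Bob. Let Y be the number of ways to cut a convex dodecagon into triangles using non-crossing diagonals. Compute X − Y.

191216

Reading a vote for the leader as '(' and for the other as ')' turns such a sequence into a balanced string of 12 pairs, so the count is C_12. So X = C_12 = 208012.
A convex 12-gon is triangulated into 10 triangles, and the number of such triangulations is the Catalan number C_{12−2} = C_10. So Y = C_10 = 16796.
X − Y = 208012 − 16796 = 191216.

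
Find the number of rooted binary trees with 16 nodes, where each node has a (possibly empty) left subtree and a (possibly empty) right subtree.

35357670

There are C_n binary search tree shapes on n keys; with n = 16 that is C_16.
C_16 = C(32,16)/17 = 601080390/17 = 35357670.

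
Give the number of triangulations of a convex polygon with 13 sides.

The number of triangulations of a 13-gon is the Catalan number C_11 (index = sides − 2).
C_11 = C_10 · 2(2·10+1)/(10+2) = 16796 · 42/12 = 58786.

58786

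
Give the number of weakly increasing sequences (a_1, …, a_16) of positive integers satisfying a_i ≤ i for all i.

Weakly increasing sequences with a_i ≤ i biject with Dyck paths of semilength 16, so there are C_16.
C_16 = C(32,16)/17 = 601080390/17 = 35357670.

35357670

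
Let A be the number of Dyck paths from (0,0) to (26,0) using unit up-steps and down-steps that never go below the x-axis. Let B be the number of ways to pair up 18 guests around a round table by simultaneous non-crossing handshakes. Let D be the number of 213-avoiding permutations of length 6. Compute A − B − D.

737906

Paths of 13 up- and 13 down-steps that never dip below the axis are Dyck paths; their count is C_13. So A = C_13 = 742900.
With 18 = 2·9 people, non-crossing handshake pairings are non-crossing perfect matchings on a circle, counted by C_9. So B = C_9 = 4862.
Permutations of [n] avoiding any single length-3 pattern are counted by C_n; here n = 6. So D = C_6 = 132.
A − B − D = 742900 − 4862 − 132 = 737906.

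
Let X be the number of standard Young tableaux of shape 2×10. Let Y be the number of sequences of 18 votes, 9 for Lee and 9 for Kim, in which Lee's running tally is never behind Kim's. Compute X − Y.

Standard Young tableaux of shape 2×n are counted by C_n; here n = 10. So X = C_10 = 16796.
Reading a vote for the leader as '(' and for the other as ')' turns such a sequence into a balanced string of 9 pairs, so the count is C_9. So Y = C_9 = 4862.
X − Y = 16796 − 4862 = 11934.

11934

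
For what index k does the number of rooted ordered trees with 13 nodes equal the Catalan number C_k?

Rooted ordered (plane) trees on m nodes have m−1 edges and are counted by C_{m−1}; m = 13 gives C_12.

12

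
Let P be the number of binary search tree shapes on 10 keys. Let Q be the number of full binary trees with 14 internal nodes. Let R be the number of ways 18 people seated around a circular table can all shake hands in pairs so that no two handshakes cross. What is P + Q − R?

Rooted binary trees with 10 nodes (each child slot possibly empty) number C_10. So P = C_10 = 16796.
The number of full binary trees on 14 internal nodes is the Catalan number C_14. So Q = C_14 = 2674440.
With 18 = 2·9 people, non-crossing handshake pairings are non-crossing perfect matchings on a circle, counted by C_9. So R = C_9 = 4862.
P + Q − R = 16796 + 2674440 − 4862 = 2686374.

2686374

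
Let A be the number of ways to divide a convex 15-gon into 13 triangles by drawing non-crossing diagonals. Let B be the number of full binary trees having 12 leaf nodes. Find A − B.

684114

The number of triangulations of a 15-gon is the Catalan number C_13 (index = sides − 2). So A = C_13 = 742900.
Full binary trees with 12 leaves have 12−1 = 11 internal nodes, so there are C_11 of them. So B = C_11 = 58786.
A − B = 742900 − 58786 = 684114.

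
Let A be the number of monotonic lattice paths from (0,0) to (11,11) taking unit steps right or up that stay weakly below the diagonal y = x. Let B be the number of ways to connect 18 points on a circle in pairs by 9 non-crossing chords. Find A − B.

Sub-diagonal monotone paths from (0,0) to (11,11) biject with Dyck paths of semilength 11, giving C_11. So A = C_11 = 58786.
Non-crossing perfect matchings of 2n points on a circle are counted by C_n; with 18 points, n = 9. So B = C_9 = 4862.
A − B = 58786 − 4862 = 53924.

53924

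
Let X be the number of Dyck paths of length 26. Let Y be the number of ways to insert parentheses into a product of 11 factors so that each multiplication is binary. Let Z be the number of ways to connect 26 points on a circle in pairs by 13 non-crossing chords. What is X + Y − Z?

Dyck paths of semilength n (length 2n) are counted by C_n; here n = 13. So X = C_13 = 742900.
Parenthesizations of m factors correspond to full binary trees with m leaves, counted by C_{m−1}; m = 11 gives C_10. So Y = C_10 = 16796.
Pairing 26 circle points by 13 non-crossing chords gives C_13 matchings. So Z = C_13 = 742900.
X + Y − Z = 742900 + 16796 − 742900 = 16796.

16796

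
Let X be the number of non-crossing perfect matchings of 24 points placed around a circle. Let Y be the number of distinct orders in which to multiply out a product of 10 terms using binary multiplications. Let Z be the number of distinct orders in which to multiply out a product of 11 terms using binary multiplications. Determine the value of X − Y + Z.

219946

Non-crossing perfect matchings of 2n points on a circle are counted by C_n; with 24 points, n = 12. So X = C_12 = 208012.
Bracketing 10 factors into binary products is counted by C_{10−1} = C_9. So Y = C_9 = 4862.
Parenthesizations of m factors correspond to full binary trees with m leaves, counted by C_{m−1}; m = 11 gives C_10. So Z = C_10 = 16796.
X − Y + Z = 208012 − 4862 + 16796 = 219946.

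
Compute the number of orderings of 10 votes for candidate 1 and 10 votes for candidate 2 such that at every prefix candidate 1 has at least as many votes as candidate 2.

16796

Reading a vote for the leader as '(' and for the other as ')' turns such a sequence into a balanced string of 10 pairs, so the count is C_10.
C_10 = 16796.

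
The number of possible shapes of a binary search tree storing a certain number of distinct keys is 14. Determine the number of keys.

4

Binary search tree shapes on n keys are counted by C_n. Since C_4 = 14, the index is 4.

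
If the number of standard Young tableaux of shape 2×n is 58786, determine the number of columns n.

11

Standard Young tableaux of shape 2×n are counted by C_n. Since C_11 = 58786, the index is 11.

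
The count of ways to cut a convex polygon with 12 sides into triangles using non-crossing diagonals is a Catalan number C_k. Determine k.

10

A convex 12-gon is triangulated into 10 triangles, and the number of such triangulations is the Catalan number C_{12−2} = C_10.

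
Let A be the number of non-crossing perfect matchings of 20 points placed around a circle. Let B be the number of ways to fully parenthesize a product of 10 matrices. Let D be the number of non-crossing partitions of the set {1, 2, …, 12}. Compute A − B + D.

Pairing 20 circle points by 10 non-crossing chords gives C_10 matchings. So A = C_10 = 16796.
Bracketing 10 factors into binary products is counted by C_{10−1} = C_9. So B = C_9 = 4862.
Non-crossing partitions of an n-element set are counted by C_n; here n = 12. So D = C_12 = 208012.
A − B + D = 16796 − 4862 + 208012 = 219946.

219946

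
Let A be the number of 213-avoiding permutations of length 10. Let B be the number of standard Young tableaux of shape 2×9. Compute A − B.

Permutations of [n] avoiding any single length-3 pattern are counted by C_n; here n = 10. So A = C_10 = 16796.
By the hook-length formula (or a Dyck-path bijection), SYT of shape 2×9 number C_9. So B = C_9 = 4862.
A − B = 16796 − 4862 = 11934.

11934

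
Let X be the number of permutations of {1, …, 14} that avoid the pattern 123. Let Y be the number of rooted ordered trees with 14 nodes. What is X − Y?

Permutations of [n] avoiding any single length-3 pattern are counted by C_n; here n = 14. So X = C_14 = 2674440.
Rooted ordered (plane) trees on m nodes have m−1 edges and are counted by C_{m−1}; m = 14 gives C_13. So Y = C_13 = 742900.
X − Y = 2674440 − 742900 = 1931540.

1931540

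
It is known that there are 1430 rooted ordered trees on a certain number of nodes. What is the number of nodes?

Rooted ordered trees on m nodes are counted by C_{m−1}. Since C_8 = 1430, the index is 8.
So the index is 8, and the number of nodes is 8 + 1 = 9.

9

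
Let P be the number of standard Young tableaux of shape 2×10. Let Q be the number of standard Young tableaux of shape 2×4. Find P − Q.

Standard Young tableaux of shape 2×n are counted by C_n; here n = 10. So P = C_10 = 16796.
Standard Young tableaux of shape 2×n are counted by C_n; here n = 4. So Q = C_4 = 14.
P − Q = 16796 − 14 = 16782.

16782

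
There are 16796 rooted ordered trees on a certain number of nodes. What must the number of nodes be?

Rooted ordered trees on m nodes are counted by C_{m−1}. The Catalan number equal to 16796 is C_10.
So the index is 10, and the number of nodes is 10 + 1 = 11.

11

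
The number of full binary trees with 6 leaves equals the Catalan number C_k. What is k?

5

Full binary trees with 6 leaves have 6−1 = 5 internal nodes, so there are C_5 of them.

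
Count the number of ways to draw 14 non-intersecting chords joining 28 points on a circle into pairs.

Pairing 28 circle points by 14 non-crossing chords gives C_14 matchings.
C_14 = C_13 · 2(2·13+1)/(13+2) = 742900 · 54/15 = 2674440.

2674440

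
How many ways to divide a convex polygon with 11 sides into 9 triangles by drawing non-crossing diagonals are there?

4862

A convex 11-gon is triangulated into 9 triangles, and the number of such triangulations is the Catalan number C_{11−2} = C_9.
C_9 = 4862.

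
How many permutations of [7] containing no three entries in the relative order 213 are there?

429

Permutations of [n] avoiding any single length-3 pattern are counted by C_n; here n = 7.
C_7 = C(14,7)/8 = 3432/8 = 429.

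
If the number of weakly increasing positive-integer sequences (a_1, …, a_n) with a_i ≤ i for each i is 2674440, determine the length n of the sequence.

14

Such sub-staircase sequences of length n are counted by C_n, and C_14 = 2674440.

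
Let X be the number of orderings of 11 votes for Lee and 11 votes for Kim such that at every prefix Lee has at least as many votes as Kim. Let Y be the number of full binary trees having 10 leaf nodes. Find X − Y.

53924

Reading a vote for the leader as '(' and for the other as ')' turns such a sequence into a balanced string of 11 pairs, so the count is C_11. So X = C_11 = 58786.
Full binary trees with 10 leaves have 10−1 = 9 internal nodes, so there are C_9 of them. So Y = C_9 = 4862.
X − Y = 58786 − 4862 = 53924.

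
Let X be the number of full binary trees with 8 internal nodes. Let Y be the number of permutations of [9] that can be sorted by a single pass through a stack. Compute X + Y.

Full binary trees with n internal nodes are counted by C_n; here n = 8. So X = C_8 = 1430.
By Knuth's characterisation, the stack-sortable permutations of length 9 are the 231-avoiders, numbering C_9. So Y = C_9 = 4862.
X + Y = 1430 + 4862 = 6292.

6292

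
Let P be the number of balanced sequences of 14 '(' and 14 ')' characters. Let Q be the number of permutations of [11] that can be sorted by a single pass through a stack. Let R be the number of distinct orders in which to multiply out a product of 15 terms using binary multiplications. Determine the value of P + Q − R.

A balanced arrangement of 14 bracket pairs is a Dyck word of semilength 14, so the count is C_14. So P = C_14 = 2674440.
Stack-sortable permutations are exactly the 231-avoiding ones, counted by C_n; here n = 11. So Q = C_11 = 58786.
Parenthesizations of m factors correspond to full binary trees with m leaves, counted by C_{m−1}; m = 15 gives C_14. So R = C_14 = 2674440.
P + Q − R = 2674440 + 58786 − 2674440 = 58786.

58786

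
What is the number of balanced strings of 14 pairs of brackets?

2674440

With 14 pairs the number of balanced bracket strings is the Catalan number C_14.
C_14 = 2674440.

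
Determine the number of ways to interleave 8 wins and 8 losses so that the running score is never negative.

1430

Reading a vote for the leader as '(' and for the other as ')' turns such a sequence into a balanced string of 8 pairs, so the count is C_8.
C_8 = C(16,8)/9 = 12870/9 = 1430.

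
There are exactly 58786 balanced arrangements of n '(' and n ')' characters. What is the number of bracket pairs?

Balanced strings of n bracket-pairs are counted by C_n. The Catalan number equal to 58786 is C_11.

11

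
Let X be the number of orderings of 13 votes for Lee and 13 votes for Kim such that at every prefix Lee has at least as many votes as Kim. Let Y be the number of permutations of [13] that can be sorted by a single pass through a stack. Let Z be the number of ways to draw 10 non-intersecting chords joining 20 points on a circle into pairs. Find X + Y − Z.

1469004

Reading a vote for the leader as '(' and for the other as ')' turns such a sequence into a balanced string of 13 pairs, so the count is C_13. So X = C_13 = 742900.
By Knuth's characterisation, the stack-sortable permutations of length 13 are the 231-avoiders, numbering C_13. So Y = C_13 = 742900.
Non-crossing perfect matchings of 2n points on a circle are counted by C_n; with 20 points, n = 10. So Z = C_10 = 16796.
X + Y − Z = 742900 + 742900 − 16796 = 1469004.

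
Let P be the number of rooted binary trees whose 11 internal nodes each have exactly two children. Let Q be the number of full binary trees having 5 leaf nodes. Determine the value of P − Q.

58772

Full binary trees with n internal nodes are counted by C_n; here n = 11. So P = C_11 = 58786.
A full binary tree with L leaves has L−1 internal nodes and is counted by C_{L−1}; L = 5 gives C_4. So Q = C_4 = 14.
P − Q = 58786 − 14 = 58772.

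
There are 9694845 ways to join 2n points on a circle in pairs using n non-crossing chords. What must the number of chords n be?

Non-crossing pairings of 2n points on a circle are counted by C_n; 9694845 = C_15.

15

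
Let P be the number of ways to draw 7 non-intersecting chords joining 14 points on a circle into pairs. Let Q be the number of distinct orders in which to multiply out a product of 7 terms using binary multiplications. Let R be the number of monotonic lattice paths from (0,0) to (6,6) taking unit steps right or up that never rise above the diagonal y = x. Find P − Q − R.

165

Non-crossing perfect matchings of 2n points on a circle are counted by C_n; with 14 points, n = 7. So P = C_7 = 429.
Parenthesizations of m factors correspond to full binary trees with m leaves, counted by C_{m−1}; m = 7 gives C_6. So Q = C_6 = 132.
Sub-diagonal monotone paths from (0,0) to (6,6) biject with Dyck paths of semilength 6, giving C_6. So R = C_6 = 132.
P − Q − R = 429 − 132 − 132 = 165.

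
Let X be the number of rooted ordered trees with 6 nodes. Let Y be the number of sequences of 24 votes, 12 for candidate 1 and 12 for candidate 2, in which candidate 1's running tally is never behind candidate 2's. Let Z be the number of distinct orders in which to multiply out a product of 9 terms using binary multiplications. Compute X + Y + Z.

Rooted ordered (plane) trees on m nodes have m−1 edges and are counted by C_{m−1}; m = 6 gives C_5. So X = C_5 = 42.
Ballot sequences with n votes each where one side never trails are Dyck words, counted by C_n; here n = 12. So Y = C_12 = 208012.
Ways to associate a product of 9 factors correspond to binary trees on 9 leaves, so the count is C_8. So Z = C_8 = 1430.
X + Y + Z = 42 + 208012 + 1430 = 209484.

209484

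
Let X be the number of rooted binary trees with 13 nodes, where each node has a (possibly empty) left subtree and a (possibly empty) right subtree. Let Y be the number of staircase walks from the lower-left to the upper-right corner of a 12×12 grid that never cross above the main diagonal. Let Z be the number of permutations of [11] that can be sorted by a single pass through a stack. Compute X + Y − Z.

892126

There are C_n binary search tree shapes on n keys; with n = 13 that is C_13. So X = C_13 = 742900.
Sub-diagonal monotone paths from (0,0) to (12,12) biject with Dyck paths of semilength 12, giving C_12. So Y = C_12 = 208012.
By Knuth's characterisation, the stack-sortable permutations of length 11 are the 231-avoiders, numbering C_11. So Z = C_11 = 58786.
X + Y − Z = 742900 + 208012 − 58786 = 892126.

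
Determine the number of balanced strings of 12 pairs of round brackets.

208012

With 12 pairs the number of balanced bracket strings is the Catalan number C_12.
C_12 = C_11 · 2(2·11+1)/(11+2) = 58786 · 46/13 = 208012.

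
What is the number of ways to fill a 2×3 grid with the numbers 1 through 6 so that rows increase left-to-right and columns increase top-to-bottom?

By the hook-length formula (or a Dyck-path bijection), SYT of shape 2×3 number C_3.
C_3 = C(6,3)/4 = 20/4 = 5.

5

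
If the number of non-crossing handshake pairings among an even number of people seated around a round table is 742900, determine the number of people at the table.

26

Non-crossing handshake pairings of 2n people are counted by C_n. Since C_13 = 742900, the index is 13.
So n = 13, and there are 2n = 26 people.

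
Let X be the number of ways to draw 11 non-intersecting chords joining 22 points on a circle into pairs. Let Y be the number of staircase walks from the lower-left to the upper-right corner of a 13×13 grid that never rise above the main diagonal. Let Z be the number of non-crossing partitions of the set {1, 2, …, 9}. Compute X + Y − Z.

796824

Pairing 22 circle points by 11 non-crossing chords gives C_11 matchings. So X = C_11 = 58786.
Sub-diagonal monotone paths from (0,0) to (13,13) biject with Dyck paths of semilength 13, giving C_13. So Y = C_13 = 742900.
The non-crossing partitions of [9] form a lattice of size C_9. So Z = C_9 = 4862.
X + Y − Z = 58786 + 742900 − 4862 = 796824.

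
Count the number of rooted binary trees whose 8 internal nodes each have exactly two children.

1430

Full binary trees with n internal nodes are counted by C_n; here n = 8.
C_8 = C(16,8)/9 = 12870/9 = 1430.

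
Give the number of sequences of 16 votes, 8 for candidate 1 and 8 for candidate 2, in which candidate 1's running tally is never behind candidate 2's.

Reading a vote for the leader as '(' and for the other as ')' turns such a sequence into a balanced string of 8 pairs, so the count is C_8.
C_8 = C(16,8)/9 = 12870/9 = 1430.

1430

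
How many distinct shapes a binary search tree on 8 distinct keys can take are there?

Rooted binary trees with 8 nodes (each child slot possibly empty) number C_8.
C_8 = C_7 · 2(2·7+1)/(7+2) = 429 · 30/9 = 1430.

1430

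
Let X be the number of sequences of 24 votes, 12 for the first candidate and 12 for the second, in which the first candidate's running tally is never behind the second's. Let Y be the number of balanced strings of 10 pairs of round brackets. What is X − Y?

Reading a vote for the leader as '(' and for the other as ')' turns such a sequence into a balanced string of 12 pairs, so the count is C_12. So X = C_12 = 208012.
With 10 pairs the number of balanced bracket strings is the Catalan number C_10. So Y = C_10 = 16796.
X − Y = 208012 − 16796 = 191216.

191216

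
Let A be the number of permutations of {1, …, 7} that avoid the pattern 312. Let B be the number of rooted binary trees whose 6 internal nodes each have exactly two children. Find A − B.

Permutations of [n] avoiding any single length-3 pattern are counted by C_n; here n = 7. So A = C_7 = 429.
The number of full binary trees on 6 internal nodes is the Catalan number C_6. So B = C_6 = 132.
A − B = 429 − 132 = 297.

297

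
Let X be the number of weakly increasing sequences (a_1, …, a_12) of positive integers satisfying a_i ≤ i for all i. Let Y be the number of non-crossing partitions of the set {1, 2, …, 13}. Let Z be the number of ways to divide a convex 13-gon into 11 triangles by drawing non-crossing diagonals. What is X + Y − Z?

892126

Such sub-staircase sequences of length n are counted by C_n; here n = 12. So X = C_12 = 208012.
The non-crossing partitions of [13] form a lattice of size C_13. So Y = C_13 = 742900.
A convex 13-gon is triangulated into 11 triangles, and the number of such triangulations is the Catalan number C_{13−2} = C_11. So Z = C_11 = 58786.
X + Y − Z = 208012 + 742900 − 58786 = 892126.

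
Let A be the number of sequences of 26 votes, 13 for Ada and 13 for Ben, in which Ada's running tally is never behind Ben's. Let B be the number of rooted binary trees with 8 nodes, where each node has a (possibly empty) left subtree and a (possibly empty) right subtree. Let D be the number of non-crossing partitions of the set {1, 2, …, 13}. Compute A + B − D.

Ballot sequences with n votes each where one side never trails are Dyck words, counted by C_n; here n = 13. So A = C_13 = 742900.
There are C_n binary search tree shapes on n keys; with n = 8 that is C_8. So B = C_8 = 1430.
Non-crossing partitions of an n-element set are counted by C_n; here n = 13. So D = C_13 = 742900.
A + B − D = 742900 + 1430 − 742900 = 1430.

1430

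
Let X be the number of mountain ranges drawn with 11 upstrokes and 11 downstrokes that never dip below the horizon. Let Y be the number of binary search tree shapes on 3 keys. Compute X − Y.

58781

Dyck paths of semilength n (length 2n) are counted by C_n; here n = 11. So X = C_11 = 58786.
There are C_n binary search tree shapes on n keys; with n = 3 that is C_3. So Y = C_3 = 5.
X − Y = 58786 − 5 = 58781.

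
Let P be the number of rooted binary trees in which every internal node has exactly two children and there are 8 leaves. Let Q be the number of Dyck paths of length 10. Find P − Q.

387

Full binary trees with 8 leaves have 8−1 = 7 internal nodes, so there are C_7 of them. So P = C_7 = 429.
Dyck paths of semilength n (length 2n) are counted by C_n; here n = 5. So Q = C_5 = 42.
P − Q = 429 − 42 = 387.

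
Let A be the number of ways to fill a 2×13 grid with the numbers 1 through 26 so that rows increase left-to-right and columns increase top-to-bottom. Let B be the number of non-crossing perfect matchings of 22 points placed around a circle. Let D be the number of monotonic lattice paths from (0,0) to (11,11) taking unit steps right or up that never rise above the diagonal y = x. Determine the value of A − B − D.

By the hook-length formula (or a Dyck-path bijection), SYT of shape 2×13 number C_13. So A = C_13 = 742900.
Pairing 22 circle points by 11 non-crossing chords gives C_11 matchings. So B = C_11 = 58786.
Sub-diagonal monotone paths from (0,0) to (11,11) biject with Dyck paths of semilength 11, giving C_11. So D = C_11 = 58786.
A − B − D = 742900 − 58786 − 58786 = 625328.

625328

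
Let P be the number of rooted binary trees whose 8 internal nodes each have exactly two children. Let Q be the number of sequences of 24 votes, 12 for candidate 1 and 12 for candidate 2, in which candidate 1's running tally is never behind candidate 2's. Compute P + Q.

The number of full binary trees on 8 internal nodes is the Catalan number C_8. So P = C_8 = 1430.
Reading a vote for the leader as '(' and for the other as ')' turns such a sequence into a balanced string of 12 pairs, so the count is C_12. So Q = C_12 = 208012.
P + Q = 1430 + 208012 = 209442.

209442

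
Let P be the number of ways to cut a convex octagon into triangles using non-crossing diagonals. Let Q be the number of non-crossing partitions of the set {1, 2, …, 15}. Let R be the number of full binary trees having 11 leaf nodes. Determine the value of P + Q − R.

9678181

The number of triangulations of an 8-gon is the Catalan number C_6 (index = sides − 2). So P = C_6 = 132.
The non-crossing partitions of [15] form a lattice of size C_15. So Q = C_15 = 9694845.
A full binary tree with L leaves has L−1 internal nodes and is counted by C_{L−1}; L = 11 gives C_10. So R = C_10 = 16796.
P + Q − R = 132 + 9694845 − 16796 = 9678181.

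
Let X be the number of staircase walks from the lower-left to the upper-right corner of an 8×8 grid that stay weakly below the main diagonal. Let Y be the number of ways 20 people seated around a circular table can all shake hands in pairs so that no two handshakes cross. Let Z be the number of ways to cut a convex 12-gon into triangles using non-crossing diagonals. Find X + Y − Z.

Monotone paths in an n×n grid that stay weakly below the diagonal are counted by C_n; here n = 8. So X = C_8 = 1430.
Non-crossing handshake pairings of 2n people are counted by C_n; 20 people gives n = 10. So Y = C_10 = 16796.
The number of triangulations of a 12-gon is the Catalan number C_10 (index = sides − 2). So Z = C_10 = 16796.
X + Y − Z = 1430 + 16796 − 16796 = 1430.

1430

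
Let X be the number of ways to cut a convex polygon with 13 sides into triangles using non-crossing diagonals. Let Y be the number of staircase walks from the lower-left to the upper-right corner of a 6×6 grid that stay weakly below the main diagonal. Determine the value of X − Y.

Triangulations of a convex m-gon are counted by C_{m−2}; with m = 13 this is C_11. So X = C_11 = 58786.
Monotone paths in an n×n grid that stay weakly below the diagonal are counted by C_n; here n = 6. So Y = C_6 = 132.
X − Y = 58786 − 132 = 58654.

58654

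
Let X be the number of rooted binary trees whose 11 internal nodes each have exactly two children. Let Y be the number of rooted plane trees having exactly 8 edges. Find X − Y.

The number of full binary trees on 11 internal nodes is the Catalan number C_11. So X = C_11 = 58786.
Rooted ordered trees with n edges are counted by C_n; here n = 8. So Y = C_8 = 1430.
X − Y = 58786 − 1430 = 57356.

57356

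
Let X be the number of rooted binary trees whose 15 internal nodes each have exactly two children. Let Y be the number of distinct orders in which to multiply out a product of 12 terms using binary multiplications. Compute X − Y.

Full binary trees with n internal nodes are counted by C_n; here n = 15. So X = C_15 = 9694845.
Parenthesizations of m factors correspond to full binary trees with m leaves, counted by C_{m−1}; m = 12 gives C_11. So Y = C_11 = 58786.
X − Y = 9694845 − 58786 = 9636059.

9636059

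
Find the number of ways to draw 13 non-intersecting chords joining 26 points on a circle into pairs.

Non-crossing perfect matchings of 2n points on a circle are counted by C_n; with 26 points, n = 13.
C_13 = C(26,13)/14 = 10400600/14 = 742900.

742900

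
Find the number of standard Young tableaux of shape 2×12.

By the hook-length formula (or a Dyck-path bijection), SYT of shape 2×12 number C_12.
C_12 = C(24,12)/13 = 2704156/13 = 208012.

208012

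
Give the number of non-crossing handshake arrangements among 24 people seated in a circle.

Non-crossing handshake pairings of 2n people are counted by C_n; 24 people gives n = 12.
C_12 = C(24,12)/13 = 2704156/13 = 208012.

208012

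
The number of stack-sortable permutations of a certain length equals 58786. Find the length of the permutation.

Stack-sortable permutations of [n] are counted by C_n. The Catalan number equal to 58786 is C_11.

11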